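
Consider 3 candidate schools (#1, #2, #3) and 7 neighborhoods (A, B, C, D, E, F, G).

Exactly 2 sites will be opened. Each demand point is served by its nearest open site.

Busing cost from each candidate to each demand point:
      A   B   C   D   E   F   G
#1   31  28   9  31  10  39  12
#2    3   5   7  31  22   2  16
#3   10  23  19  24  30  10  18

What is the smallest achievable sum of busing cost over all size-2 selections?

70

Open {#1, #2}.
  A→#2 3, B→#2 5, C→#2 7, D→#1 31, E→#1 10, F→#2 2, G→#1 12  ⇒ total 70.
Compare {#2, #3}: total 79.
Compare {#1, #3}: total 98.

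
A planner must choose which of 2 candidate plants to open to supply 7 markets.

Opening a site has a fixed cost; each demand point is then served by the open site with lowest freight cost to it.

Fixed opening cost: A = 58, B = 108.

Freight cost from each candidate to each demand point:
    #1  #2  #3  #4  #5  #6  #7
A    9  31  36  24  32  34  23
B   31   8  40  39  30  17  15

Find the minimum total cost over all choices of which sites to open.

Open {A}: assign each demand point to its cheapest open site.
  #1→A 9, #2→A 31, #3→A 36, #4→A 24, #5→A 32, #6→A 34, #7→A 23
  freight cost 189, fixed 58 → total 247.
Compare {B}: freight cost 180 + fixed 108 = 288.
Compare {A, B}: freight cost 139 + fixed 166 = 305.

247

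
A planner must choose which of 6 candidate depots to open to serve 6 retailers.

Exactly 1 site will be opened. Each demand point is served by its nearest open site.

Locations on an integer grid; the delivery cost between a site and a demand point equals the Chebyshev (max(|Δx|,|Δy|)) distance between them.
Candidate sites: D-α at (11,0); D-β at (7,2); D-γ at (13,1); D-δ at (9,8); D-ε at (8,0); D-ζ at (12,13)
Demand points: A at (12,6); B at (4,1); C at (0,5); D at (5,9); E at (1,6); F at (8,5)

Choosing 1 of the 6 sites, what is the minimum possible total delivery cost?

31

Open {D-β}.
  A→D-β 5, B→D-β 3, C→D-β 7, D→D-β 7, E→D-β 6, F→D-β 3  ⇒ total 31.
Compare {D-δ}: total 34.
Compare {D-ε}: total 39.
No size-1 selection does better; minimum is 31.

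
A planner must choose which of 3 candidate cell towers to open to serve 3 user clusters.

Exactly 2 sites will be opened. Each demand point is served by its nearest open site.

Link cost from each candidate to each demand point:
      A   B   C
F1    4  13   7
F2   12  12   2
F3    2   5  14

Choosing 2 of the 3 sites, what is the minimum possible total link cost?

Open {F2, F3}.
  A→F3 2, B→F3 5, C→F2 2  ⇒ total 9.
Compare {F1, F3}: total 14.
Compare {F1, F2}: total 18.

9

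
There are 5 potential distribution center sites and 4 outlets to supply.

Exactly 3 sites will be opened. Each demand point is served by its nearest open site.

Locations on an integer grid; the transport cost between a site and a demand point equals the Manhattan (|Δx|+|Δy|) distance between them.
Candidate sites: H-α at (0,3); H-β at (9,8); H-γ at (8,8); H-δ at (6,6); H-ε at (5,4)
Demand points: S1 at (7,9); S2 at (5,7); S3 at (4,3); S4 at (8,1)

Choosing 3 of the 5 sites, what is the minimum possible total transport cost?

Open {H-γ, H-δ, H-ε}.
  S1→H-γ 2, S2→H-δ 2, S3→H-ε 2, S4→H-ε 6  ⇒ total 12.
Compare {H-α, H-γ, H-ε}: total 13.
Compare {H-β, H-γ, H-ε}: total 13.
No size-3 selection does better; minimum is 12.

12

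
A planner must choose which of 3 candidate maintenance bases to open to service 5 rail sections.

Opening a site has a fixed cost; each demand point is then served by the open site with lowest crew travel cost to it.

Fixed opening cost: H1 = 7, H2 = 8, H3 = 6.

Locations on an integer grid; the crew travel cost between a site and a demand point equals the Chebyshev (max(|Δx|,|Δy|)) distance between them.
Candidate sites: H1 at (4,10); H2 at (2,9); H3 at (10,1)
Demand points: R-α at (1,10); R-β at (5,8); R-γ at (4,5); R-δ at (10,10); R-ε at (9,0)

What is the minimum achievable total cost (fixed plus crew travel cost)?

30

Open {H1, H3}: assign each demand point to its cheapest open site.
  R-α→H1 3, R-β→H1 2, R-γ→H1 5, R-δ→H1 6, R-ε→H3 1
  crew travel cost 17, fixed 13 → total 30.
Compare {H2, H3}: crew travel cost 17 + fixed 14 = 31.
Compare {H1}: crew travel cost 26 + fixed 7 = 33.
Compare {H2}: crew travel cost 25 + fixed 8 = 33.
All other subsets cost ≥ 31. Minimum total cost: 30.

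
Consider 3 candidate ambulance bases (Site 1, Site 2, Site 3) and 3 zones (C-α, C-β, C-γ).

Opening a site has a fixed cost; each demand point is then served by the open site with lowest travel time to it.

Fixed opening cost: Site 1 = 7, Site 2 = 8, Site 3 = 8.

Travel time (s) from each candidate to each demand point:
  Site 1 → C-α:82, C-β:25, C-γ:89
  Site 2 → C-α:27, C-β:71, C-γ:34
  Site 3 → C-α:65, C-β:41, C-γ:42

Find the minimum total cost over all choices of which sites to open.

101

Open {Site 1, Site 2}: assign each demand point to its cheapest open site.
  C-α→Site 2 27, C-β→Site 1 25, C-γ→Site 2 34
  travel time 86, fixed 15 → total 101.
Compare {Site 1, Site 2, Site 3}: travel time 86 + fixed 23 = 109.
Compare {Site 2, Site 3}: travel time 102 + fixed 16 = 118.
Compare {Site 2}: travel time 132 + fixed 8 = 140.
All other subsets cost ≥ 109. Minimum total cost: 101.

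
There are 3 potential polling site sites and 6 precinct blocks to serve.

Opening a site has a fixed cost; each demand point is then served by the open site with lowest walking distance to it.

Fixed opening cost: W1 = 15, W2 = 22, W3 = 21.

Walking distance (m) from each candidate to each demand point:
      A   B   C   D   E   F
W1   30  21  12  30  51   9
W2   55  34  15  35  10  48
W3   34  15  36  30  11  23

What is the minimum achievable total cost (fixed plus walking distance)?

143

Open {W1, W3}: assign each demand point to its cheapest open site.
  A→W1 30, B→W3 15, C→W1 12, D→W1 30, E→W3 11, F→W1 9
  walking distance 107, fixed 36 → total 143.
Compare {W1, W2}: walking distance 112 + fixed 37 = 149.
Compare {W1, W2, W3}: walking distance 106 + fixed 58 = 164.
Compare {W1}: walking distance 153 + fixed 15 = 168.
All other subsets cost ≥ 149. Minimum total cost: 143.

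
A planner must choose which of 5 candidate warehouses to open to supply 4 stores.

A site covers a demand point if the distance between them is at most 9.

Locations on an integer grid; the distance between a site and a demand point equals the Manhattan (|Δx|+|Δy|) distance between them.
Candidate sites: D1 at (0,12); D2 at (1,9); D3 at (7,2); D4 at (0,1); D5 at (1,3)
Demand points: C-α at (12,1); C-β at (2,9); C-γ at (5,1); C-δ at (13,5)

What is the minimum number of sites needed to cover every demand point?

Coverage sets (demand points within 9 of each site):
  D1: {C-β}
  D2: {C-β}
  D3: {C-α, C-γ, C-δ}
  D4: {C-γ}
  D5: {C-β, C-γ}
No single site covers all 4 demand points.
But {D1, D3} covers everything, so the minimum is 2.

2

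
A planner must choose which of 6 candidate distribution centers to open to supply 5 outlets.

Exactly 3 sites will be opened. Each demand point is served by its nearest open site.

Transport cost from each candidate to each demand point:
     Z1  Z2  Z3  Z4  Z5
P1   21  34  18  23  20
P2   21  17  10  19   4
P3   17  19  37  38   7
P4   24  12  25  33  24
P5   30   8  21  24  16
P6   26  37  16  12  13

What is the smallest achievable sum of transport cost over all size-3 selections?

55

Open {P2, P5, P6}.
  Z1→P2 21, Z2→P5 8, Z3→P2 10, Z4→P6 12, Z5→P2 4  ⇒ total 55.
Compare {P2, P3, P5}: total 58.
Compare {P2, P4, P6}: total 59.
No size-3 selection does better; minimum is 55.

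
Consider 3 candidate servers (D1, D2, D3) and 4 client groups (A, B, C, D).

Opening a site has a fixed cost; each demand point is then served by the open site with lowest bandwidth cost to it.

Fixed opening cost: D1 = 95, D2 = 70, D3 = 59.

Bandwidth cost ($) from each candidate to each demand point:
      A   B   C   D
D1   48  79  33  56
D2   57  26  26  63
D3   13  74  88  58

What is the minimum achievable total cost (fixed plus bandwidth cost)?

Open {D2}: assign each demand point to its cheapest open site.
  A→D2 57, B→D2 26, C→D2 26, D→D2 63
  bandwidth cost 172, fixed 70 → total 242.
Compare {D2, D3}: bandwidth cost 123 + fixed 129 = 252.
Compare {D3}: bandwidth cost 233 + fixed 59 = 292.
Compare {D1}: bandwidth cost 216 + fixed 95 = 311.
All other subsets cost ≥ 252. Minimum total cost: 242.

242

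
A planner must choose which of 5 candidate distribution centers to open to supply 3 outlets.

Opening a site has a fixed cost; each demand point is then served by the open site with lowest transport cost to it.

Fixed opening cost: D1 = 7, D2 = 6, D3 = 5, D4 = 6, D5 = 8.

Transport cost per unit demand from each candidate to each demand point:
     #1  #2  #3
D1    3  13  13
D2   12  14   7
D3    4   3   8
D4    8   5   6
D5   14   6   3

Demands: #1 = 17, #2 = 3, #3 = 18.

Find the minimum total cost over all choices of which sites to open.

134

Open {D1, D3, D5}: assign each demand point to its cheapest open site.
  #1→D1 17×3=51, #2→D3 3×3=9, #3→D5 18×3=54
  transport cost 114, fixed 20 → total 134.
Compare {D1, D5}: transport cost 123 + fixed 15 = 138.
Compare {D1, D2, D3, D5}: transport cost 114 + fixed 26 = 140.
Compare {D1, D3, D4, D5}: transport cost 114 + fixed 26 = 140.
All other subsets cost ≥ 138. Minimum total cost: 134.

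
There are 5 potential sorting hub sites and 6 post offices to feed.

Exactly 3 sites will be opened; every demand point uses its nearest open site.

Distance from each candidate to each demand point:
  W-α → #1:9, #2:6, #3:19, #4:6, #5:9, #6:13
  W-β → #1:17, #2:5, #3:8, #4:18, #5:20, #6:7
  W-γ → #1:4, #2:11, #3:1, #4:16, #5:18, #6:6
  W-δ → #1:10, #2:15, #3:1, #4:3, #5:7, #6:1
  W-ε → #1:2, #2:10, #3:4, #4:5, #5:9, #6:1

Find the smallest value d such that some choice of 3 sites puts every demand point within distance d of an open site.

7

Open {W-α, W-γ, W-δ}.
  Farthest demand point is #5 at distance 7 (to W-δ); all others are ≤ 7.
With {W-α, W-δ, W-ε} the worst case is 7.
With {W-β, W-γ, W-δ} the worst case is 7.
No size-3 selection achieves below 7.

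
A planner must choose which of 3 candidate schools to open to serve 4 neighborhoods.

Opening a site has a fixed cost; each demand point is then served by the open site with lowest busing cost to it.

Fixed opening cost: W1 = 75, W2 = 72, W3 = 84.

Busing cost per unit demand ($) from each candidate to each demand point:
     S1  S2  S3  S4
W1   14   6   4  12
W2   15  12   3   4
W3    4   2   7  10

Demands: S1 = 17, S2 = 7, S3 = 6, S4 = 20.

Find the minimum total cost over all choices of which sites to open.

336

Open {W2, W3}: assign each demand point to its cheapest open site.
  S1→W3 17×4=68, S2→W3 7×2=14, S3→W2 6×3=18, S4→W2 20×4=80
  busing cost 180, fixed 156 → total 336.
Compare {W3}: busing cost 324 + fixed 84 = 408.
Compare {W1, W2, W3}: busing cost 180 + fixed 231 = 411.
Compare {W1, W3}: busing cost 306 + fixed 159 = 465.
All other subsets cost ≥ 408. Minimum total cost: 336.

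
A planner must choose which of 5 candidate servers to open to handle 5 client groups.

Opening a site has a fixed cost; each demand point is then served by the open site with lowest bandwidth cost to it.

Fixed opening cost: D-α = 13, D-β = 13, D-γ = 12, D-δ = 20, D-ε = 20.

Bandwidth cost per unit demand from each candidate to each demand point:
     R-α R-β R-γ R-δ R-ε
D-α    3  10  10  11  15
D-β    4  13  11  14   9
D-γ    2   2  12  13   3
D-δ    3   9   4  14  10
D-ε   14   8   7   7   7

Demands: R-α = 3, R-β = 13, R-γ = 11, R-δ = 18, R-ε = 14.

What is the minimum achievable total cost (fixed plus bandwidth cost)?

Open {D-γ, D-δ, D-ε}: assign each demand point to its cheapest open site.
  R-α→D-γ 3×2=6, R-β→D-γ 13×2=26, R-γ→D-δ 11×4=44, R-δ→D-ε 18×7=126, R-ε→D-γ 14×3=42
  bandwidth cost 244, fixed 52 → total 296.
Compare {D-γ, D-ε}: bandwidth cost 277 + fixed 32 = 309.
Compare {D-α, D-γ, D-δ, D-ε}: bandwidth cost 244 + fixed 65 = 309.
Compare {D-β, D-γ, D-δ, D-ε}: bandwidth cost 244 + fixed 65 = 309.
All other subsets cost ≥ 309. Minimum total cost: 296.

296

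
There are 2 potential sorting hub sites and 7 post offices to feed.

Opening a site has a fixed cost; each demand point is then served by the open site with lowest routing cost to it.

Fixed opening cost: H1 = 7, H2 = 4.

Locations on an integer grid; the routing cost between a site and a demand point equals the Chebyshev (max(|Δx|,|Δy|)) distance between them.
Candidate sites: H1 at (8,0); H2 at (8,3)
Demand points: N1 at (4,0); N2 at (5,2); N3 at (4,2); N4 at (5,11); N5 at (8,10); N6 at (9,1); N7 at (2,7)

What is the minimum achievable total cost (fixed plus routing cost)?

Open {H2}: assign each demand point to its cheapest open site.
  N1→H2 4, N2→H2 3, N3→H2 4, N4→H2 8, N5→H2 7, N6→H2 2, N7→H2 6
  routing cost 34, fixed 4 → total 38.
Compare {H1, H2}: routing cost 33 + fixed 11 = 44.
Compare {H1}: routing cost 40 + fixed 7 = 47.

38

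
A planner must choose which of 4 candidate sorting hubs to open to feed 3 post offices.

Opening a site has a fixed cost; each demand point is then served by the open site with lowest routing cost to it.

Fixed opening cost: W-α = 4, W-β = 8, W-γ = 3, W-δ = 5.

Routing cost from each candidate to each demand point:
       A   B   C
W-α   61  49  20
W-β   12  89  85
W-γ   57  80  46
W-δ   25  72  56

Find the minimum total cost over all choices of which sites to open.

Open {W-α, W-β}: assign each demand point to its cheapest open site.
  A→W-β 12, B→W-α 49, C→W-α 20
  routing cost 81, fixed 12 → total 93.
Compare {W-α, W-β, W-γ}: routing cost 81 + fixed 15 = 96.
Compare {W-α, W-β, W-δ}: routing cost 81 + fixed 17 = 98.
Compare {W-α, W-β, W-γ, W-δ}: routing cost 81 + fixed 20 = 101.
All other subsets cost ≥ 96. Minimum total cost: 93.

93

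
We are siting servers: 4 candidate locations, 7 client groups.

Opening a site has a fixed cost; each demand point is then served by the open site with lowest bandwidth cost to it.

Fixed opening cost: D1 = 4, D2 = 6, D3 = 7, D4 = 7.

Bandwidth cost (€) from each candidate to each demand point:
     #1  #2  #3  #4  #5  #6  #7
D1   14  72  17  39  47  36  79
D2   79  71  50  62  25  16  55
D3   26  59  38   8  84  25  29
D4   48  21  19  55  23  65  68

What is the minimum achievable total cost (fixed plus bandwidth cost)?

Open {D1, D2, D3, D4}: assign each demand point to its cheapest open site.
  #1→D1 14, #2→D4 21, #3→D1 17, #4→D3 8, #5→D4 23, #6→D2 16, #7→D3 29
  bandwidth cost 128, fixed 24 → total 152.
Compare {D1, D3, D4}: bandwidth cost 137 + fixed 18 = 155.
Compare {D2, D3, D4}: bandwidth cost 142 + fixed 20 = 162.
Compare {D3, D4}: bandwidth cost 151 + fixed 14 = 165.
All other subsets cost ≥ 155. Minimum total cost: 152.

152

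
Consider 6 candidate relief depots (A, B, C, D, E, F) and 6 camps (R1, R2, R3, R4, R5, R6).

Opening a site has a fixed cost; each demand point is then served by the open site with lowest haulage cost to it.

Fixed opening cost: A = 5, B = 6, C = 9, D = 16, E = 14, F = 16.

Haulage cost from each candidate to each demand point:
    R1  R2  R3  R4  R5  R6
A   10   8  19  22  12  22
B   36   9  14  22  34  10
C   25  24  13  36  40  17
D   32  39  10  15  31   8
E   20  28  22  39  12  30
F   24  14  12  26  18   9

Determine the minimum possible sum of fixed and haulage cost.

Open {A, D}: assign each demand point to its cheapest open site.
  R1→A 10, R2→A 8, R3→D 10, R4→D 15, R5→A 12, R6→D 8
  haulage cost 63, fixed 21 → total 84.
Compare {A, B}: haulage cost 76 + fixed 11 = 87.
Compare {A, B, D}: haulage cost 63 + fixed 27 = 90.
Compare {A, C, D}: haulage cost 63 + fixed 30 = 93.
All other subsets cost ≥ 87. Minimum total cost: 84.

84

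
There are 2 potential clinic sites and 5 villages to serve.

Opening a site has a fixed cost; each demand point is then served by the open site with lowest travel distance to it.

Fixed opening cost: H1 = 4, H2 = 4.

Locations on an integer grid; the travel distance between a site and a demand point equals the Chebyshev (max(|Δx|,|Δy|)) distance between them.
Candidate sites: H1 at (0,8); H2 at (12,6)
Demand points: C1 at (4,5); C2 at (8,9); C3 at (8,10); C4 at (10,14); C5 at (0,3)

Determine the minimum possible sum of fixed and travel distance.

Open {H1, H2}: assign each demand point to its cheapest open site.
  C1→H1 4, C2→H2 4, C3→H2 4, C4→H2 8, C5→H1 5
  travel distance 25, fixed 8 → total 33.
Compare {H1}: travel distance 35 + fixed 4 = 39.
Compare {H2}: travel distance 36 + fixed 4 = 40.

33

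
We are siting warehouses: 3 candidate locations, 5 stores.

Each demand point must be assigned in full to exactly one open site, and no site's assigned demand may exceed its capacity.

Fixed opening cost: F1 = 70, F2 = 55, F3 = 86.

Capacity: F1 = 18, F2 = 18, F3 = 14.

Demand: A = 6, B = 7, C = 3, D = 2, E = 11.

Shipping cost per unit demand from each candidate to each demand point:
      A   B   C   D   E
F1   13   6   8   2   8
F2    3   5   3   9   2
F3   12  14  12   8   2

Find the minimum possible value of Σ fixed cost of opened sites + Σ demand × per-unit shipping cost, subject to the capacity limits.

235

Open {F1, F2}; cheapest assignment that respects the capacities:
  F1 (cap 18, load 12): B, C, D — cost 7×6 + 3×8 + 2×2 = 70
  F2 (cap 18, load 17): A, E — cost 6×3 + 11×2 = 40
  Shipping 110, fixed 125 → total 235.
  Any other capacity-feasible assignment to {F1, F2} ships for at least 110.
Compare {F2, F3}: its best feasible assignment gives total 241.
Compare {F1, F2, F3}: its best feasible assignment gives total 299.
Every other set of open sites that can feasibly serve all demand totals ≥ 241 even under its best assignment. Minimum: 235.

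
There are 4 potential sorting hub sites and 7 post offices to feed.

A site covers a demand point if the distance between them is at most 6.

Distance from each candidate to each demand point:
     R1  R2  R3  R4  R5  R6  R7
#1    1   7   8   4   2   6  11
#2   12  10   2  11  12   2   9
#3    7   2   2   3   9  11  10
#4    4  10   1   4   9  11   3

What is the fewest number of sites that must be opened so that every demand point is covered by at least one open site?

3

Coverage sets (demand points within 6 of each site):
  #1: {R1, R4, R5, R6}
  #2: {R3, R6}
  #3: {R2, R3, R4}
  #4: {R1, R3, R4, R7}
No 2 sites suffice: every size-2 union leaves at least one demand point uncovered.
But {#1, #3, #4} covers everything, so the minimum is 3.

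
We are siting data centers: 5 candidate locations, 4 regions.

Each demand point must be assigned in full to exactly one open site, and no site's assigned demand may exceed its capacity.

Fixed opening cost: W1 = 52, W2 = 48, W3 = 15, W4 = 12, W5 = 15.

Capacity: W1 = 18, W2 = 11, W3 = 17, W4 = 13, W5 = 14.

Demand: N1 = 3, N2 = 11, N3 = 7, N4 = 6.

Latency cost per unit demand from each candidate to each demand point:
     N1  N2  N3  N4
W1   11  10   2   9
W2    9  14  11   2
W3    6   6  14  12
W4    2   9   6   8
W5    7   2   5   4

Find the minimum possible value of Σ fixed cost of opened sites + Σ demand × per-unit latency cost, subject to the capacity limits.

Open {W2, W4, W5}; cheapest assignment that respects the capacities:
  W2 (cap 11, load 6): N4 — cost 6×2 = 12
  W4 (cap 13, load 10): N1, N3 — cost 3×2 + 7×6 = 48
  W5 (cap 14, load 11): N2 — cost 11×2 = 22
  Shipping 82, fixed 75 → total 157.
  Any other capacity-feasible assignment to {W2, W4, W5} ships for at least 82.
Compare {W4, W5}: its best feasible assignment gives total 160.
Compare {W1, W4, W5}: its best feasible assignment gives total 169.
Every other set of open sites that can feasibly serve all demand totals ≥ 160 even under its best assignment. Minimum: 157.

157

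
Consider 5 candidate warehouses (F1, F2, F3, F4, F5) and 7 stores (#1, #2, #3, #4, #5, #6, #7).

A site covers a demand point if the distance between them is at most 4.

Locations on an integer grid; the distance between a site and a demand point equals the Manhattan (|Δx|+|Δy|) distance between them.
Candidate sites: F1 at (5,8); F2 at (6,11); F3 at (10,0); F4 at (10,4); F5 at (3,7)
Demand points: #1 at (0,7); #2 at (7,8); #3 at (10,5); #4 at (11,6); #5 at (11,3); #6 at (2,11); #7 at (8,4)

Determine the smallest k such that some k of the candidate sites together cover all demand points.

Coverage sets (demand points within 4 of each site):
  F1: {#2}
  F2: {#2, #6}
  F3: {#5}
  F4: {#3, #4, #5, #7}
  F5: {#1}
No 2 sites suffice: every size-2 union leaves at least one demand point uncovered.
But {F2, F4, F5} covers everything, so the minimum is 3.

3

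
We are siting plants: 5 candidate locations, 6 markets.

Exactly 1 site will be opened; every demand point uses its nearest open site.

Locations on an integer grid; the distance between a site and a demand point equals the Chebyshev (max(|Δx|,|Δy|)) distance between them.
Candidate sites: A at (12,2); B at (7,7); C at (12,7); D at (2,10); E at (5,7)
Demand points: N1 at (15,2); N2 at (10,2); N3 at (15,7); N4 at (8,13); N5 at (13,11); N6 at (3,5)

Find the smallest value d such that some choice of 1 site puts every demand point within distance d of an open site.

8

Open {B}.
  Farthest demand point is N1 at distance 8 (to B); all others are ≤ 8.
With {C} the worst case is 9.
With {E} the worst case is 10.
No size-1 selection achieves below 8.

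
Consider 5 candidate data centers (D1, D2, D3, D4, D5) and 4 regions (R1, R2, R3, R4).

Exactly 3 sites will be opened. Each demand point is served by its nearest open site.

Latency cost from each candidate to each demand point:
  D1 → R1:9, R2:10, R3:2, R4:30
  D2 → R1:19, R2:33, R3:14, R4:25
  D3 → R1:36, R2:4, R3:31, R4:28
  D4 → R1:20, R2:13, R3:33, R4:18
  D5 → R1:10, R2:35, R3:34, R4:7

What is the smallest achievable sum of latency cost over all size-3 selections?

22

Open {D1, D3, D5}.
  R1→D1 9, R2→D3 4, R3→D1 2, R4→D5 7  ⇒ total 22.
Compare {D1, D2, D5}: total 28.
Compare {D1, D4, D5}: total 28.
No size-3 selection does better; minimum is 22.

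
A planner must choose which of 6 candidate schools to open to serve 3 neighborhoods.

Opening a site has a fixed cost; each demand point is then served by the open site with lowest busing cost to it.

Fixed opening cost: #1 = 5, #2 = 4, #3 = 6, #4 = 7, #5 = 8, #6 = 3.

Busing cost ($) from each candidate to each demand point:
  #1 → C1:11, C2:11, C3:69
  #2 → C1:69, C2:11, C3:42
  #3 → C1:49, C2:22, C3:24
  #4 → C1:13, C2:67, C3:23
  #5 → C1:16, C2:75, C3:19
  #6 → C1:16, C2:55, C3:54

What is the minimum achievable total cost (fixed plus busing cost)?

Open {#1, #5}: assign each demand point to its cheapest open site.
  C1→#1 11, C2→#1 11, C3→#5 19
  busing cost 41, fixed 13 → total 54.
Compare {#1, #3}: busing cost 46 + fixed 11 = 57.
Compare {#1, #4}: busing cost 45 + fixed 12 = 57.
Compare {#1, #5, #6}: busing cost 41 + fixed 16 = 57.
All other subsets cost ≥ 57. Minimum total cost: 54.

54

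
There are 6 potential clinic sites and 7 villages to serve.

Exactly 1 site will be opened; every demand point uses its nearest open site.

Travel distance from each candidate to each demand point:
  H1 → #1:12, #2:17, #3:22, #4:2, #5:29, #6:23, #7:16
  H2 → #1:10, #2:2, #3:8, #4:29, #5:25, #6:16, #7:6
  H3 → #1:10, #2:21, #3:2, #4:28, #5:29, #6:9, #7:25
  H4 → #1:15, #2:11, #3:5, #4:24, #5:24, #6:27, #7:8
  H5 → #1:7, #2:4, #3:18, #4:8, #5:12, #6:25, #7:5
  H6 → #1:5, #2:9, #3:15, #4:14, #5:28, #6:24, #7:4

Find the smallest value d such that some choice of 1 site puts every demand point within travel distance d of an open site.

Open {H5}.
  Farthest demand point is #6 at travel distance 25 (to H5); all others are ≤ 25.
With {H4} the worst case is 27.
With {H6} the worst case is 28.
No size-1 selection achieves below 25.

25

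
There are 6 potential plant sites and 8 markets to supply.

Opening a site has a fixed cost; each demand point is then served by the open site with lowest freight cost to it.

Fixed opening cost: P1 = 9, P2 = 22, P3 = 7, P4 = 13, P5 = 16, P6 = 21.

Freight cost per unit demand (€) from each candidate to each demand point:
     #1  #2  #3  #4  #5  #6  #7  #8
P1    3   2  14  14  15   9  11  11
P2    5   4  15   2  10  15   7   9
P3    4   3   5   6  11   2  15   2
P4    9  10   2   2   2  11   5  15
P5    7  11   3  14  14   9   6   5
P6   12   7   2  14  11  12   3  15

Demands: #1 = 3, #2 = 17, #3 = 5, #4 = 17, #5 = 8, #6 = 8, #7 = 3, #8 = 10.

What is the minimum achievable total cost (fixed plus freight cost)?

Open {P1, P3, P4}: assign each demand point to its cheapest open site.
  #1→P1 3×3=9, #2→P1 17×2=34, #3→P4 5×2=10, #4→P4 17×2=34, #5→P4 8×2=16, #6→P3 8×2=16, #7→P4 3×5=15, #8→P3 10×2=20
  freight cost 154, fixed 29 → total 183.
Compare {P3, P4}: freight cost 174 + fixed 20 = 194.
Compare {P1, P3, P4, P6}: freight cost 148 + fixed 50 = 198.
Compare {P1, P3, P4, P5}: freight cost 154 + fixed 45 = 199.
All other subsets cost ≥ 194. Minimum total cost: 183.

183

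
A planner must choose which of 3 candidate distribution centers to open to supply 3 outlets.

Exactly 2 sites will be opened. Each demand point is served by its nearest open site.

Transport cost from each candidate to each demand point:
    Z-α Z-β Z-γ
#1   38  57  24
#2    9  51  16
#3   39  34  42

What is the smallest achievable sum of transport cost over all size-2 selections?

Open {#2, #3}.
  Z-α→#2 9, Z-β→#3 34, Z-γ→#2 16  ⇒ total 59.
Compare {#1, #2}: total 76.
Compare {#1, #3}: total 96.

59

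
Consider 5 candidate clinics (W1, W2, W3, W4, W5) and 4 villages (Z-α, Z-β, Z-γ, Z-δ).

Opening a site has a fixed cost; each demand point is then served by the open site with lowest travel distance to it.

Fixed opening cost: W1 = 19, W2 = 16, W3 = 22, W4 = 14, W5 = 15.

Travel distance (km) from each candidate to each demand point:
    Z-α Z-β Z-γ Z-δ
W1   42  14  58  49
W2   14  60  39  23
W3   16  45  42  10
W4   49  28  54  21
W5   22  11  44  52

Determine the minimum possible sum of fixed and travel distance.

116

Open {W3, W5}: assign each demand point to its cheapest open site.
  Z-α→W3 16, Z-β→W5 11, Z-γ→W3 42, Z-δ→W3 10
  travel distance 79, fixed 37 → total 116.
Compare {W2, W5}: travel distance 87 + fixed 31 = 118.
Compare {W1, W3}: travel distance 82 + fixed 41 = 123.
Compare {W1, W2}: travel distance 90 + fixed 35 = 125.
All other subsets cost ≥ 118. Minimum total cost: 116.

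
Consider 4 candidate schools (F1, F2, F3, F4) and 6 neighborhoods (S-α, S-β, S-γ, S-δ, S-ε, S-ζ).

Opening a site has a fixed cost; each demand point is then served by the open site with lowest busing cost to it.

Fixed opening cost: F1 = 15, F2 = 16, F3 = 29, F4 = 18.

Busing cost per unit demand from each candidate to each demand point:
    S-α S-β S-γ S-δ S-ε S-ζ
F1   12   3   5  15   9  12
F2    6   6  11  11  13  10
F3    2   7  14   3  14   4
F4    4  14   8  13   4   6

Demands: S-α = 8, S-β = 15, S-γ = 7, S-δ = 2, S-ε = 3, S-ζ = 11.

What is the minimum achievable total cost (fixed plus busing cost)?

217

Open {F1, F3}: assign each demand point to its cheapest open site.
  S-α→F3 8×2=16, S-β→F1 15×3=45, S-γ→F1 7×5=35, S-δ→F3 2×3=6, S-ε→F1 3×9=27, S-ζ→F3 11×4=44
  busing cost 173, fixed 44 → total 217.
Compare {F1, F3, F4}: busing cost 158 + fixed 62 = 220.
Compare {F1, F2, F3}: busing cost 173 + fixed 60 = 233.
Compare {F1, F2, F3, F4}: busing cost 158 + fixed 78 = 236.
All other subsets cost ≥ 220. Minimum total cost: 217.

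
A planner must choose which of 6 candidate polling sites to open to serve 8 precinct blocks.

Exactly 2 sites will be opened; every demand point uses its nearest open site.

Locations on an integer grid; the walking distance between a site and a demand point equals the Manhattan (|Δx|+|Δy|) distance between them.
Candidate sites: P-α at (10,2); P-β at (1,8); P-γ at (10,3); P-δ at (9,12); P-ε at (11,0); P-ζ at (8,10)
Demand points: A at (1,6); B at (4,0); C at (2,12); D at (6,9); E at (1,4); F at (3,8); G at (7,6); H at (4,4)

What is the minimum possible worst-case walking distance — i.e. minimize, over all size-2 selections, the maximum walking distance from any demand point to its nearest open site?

8

Open {P-α, P-β}.
  Farthest demand point is B at walking distance 8 (to P-α); all others are ≤ 8.
With {P-β, P-ε} the worst case is 8.
With {P-β, P-γ} the worst case is 9.
No size-2 selection achieves below 8.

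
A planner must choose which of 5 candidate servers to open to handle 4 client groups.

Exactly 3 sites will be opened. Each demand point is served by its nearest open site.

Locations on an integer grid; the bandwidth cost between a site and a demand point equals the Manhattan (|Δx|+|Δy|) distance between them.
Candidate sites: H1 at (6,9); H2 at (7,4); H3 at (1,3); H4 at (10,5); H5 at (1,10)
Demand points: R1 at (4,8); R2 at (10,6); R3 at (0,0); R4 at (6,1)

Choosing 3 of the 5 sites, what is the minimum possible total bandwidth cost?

Open {H1, H3, H4}.
  R1→H1 3, R2→H4 1, R3→H3 4, R4→H3 7  ⇒ total 15.
Compare {H1, H2, H3}: total 16.
Compare {H2, H3, H4}: total 16.
No size-3 selection does better; minimum is 15.

15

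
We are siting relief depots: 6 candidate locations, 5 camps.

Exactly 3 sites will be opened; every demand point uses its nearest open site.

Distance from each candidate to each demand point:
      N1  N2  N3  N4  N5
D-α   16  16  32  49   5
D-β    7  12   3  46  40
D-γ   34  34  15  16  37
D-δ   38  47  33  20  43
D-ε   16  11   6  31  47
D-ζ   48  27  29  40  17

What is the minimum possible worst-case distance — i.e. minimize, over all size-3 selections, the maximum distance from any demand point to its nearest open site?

Open {D-α, D-β, D-γ}.
  Farthest demand point is N4 at distance 16 (to D-γ); all others are ≤ 16.
With {D-α, D-γ, D-δ} the worst case is 16.
With {D-α, D-γ, D-ε} the worst case is 16.
No size-3 selection achieves below 16.

16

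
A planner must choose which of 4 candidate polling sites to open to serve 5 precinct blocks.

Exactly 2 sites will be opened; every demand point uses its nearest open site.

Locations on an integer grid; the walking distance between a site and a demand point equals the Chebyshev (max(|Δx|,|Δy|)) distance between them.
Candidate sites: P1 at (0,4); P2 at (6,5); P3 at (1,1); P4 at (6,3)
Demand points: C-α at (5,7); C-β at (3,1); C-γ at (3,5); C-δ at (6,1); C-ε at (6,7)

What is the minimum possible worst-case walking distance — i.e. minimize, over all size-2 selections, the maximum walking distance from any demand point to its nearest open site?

Open {P2, P4}.
  Farthest demand point is C-β at walking distance 3 (to P4); all others are ≤ 3.
With {P1, P2} the worst case is 4.
With {P1, P4} the worst case is 4.
No size-2 selection achieves below 3.

3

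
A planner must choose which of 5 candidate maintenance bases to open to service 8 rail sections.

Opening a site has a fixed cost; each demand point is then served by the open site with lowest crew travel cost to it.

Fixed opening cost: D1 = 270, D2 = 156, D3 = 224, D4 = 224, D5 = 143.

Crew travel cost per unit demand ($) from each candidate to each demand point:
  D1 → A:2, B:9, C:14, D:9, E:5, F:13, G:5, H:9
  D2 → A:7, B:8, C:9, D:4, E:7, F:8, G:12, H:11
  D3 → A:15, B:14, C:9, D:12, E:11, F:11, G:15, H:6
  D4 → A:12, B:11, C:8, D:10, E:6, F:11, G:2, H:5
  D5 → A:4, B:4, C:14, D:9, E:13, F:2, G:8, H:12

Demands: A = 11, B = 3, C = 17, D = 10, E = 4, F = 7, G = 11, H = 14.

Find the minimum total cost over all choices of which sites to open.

Open {D4, D5}: assign each demand point to its cheapest open site.
  A→D5 11×4=44, B→D5 3×4=12, C→D4 17×8=136, D→D5 10×9=90, E→D4 4×6=24, F→D5 7×2=14, G→D4 11×2=22, H→D4 14×5=70
  crew travel cost 412, fixed 367 → total 779.
Compare {D4}: crew travel cost 594 + fixed 224 = 818.
Compare {D2}: crew travel cost 664 + fixed 156 = 820.
Compare {D2, D4}: crew travel cost 449 + fixed 380 = 829.
All other subsets cost ≥ 818. Minimum total cost: 779.

779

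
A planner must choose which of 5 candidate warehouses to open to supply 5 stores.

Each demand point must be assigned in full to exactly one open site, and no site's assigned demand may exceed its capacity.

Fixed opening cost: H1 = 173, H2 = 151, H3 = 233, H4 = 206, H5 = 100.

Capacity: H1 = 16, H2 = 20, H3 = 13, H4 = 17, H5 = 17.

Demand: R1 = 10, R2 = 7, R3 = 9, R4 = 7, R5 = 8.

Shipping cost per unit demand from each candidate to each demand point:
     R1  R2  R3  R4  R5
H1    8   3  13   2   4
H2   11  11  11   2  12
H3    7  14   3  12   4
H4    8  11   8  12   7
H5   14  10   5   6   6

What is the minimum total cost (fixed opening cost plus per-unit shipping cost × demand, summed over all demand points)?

646

Open {H1, H2, H5}; cheapest assignment that respects the capacities:
  H1 (cap 16, load 15): R2, R5 — cost 7×3 + 8×4 = 53
  H2 (cap 20, load 17): R1, R4 — cost 10×11 + 7×2 = 124
  H5 (cap 17, load 9): R3 — cost 9×5 = 45
  Shipping 222, fixed 424 → total 646.
  Any other capacity-feasible assignment to {H1, H2, H5} ships for at least 222.
Compare {H1, H4, H5}: its best feasible assignment gives total 687.
Compare {H1, H3, H5}: its best feasible assignment gives total 704.
Every other set of open sites that can feasibly serve all demand totals ≥ 687 even under its best assignment. Minimum: 646.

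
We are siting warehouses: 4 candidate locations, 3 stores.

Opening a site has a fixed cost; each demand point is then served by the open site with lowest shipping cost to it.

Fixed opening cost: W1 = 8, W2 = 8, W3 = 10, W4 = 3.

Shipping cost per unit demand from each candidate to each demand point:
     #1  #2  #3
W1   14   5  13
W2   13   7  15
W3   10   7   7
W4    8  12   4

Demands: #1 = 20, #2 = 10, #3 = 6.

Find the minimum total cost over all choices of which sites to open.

245

Open {W1, W4}: assign each demand point to its cheapest open site.
  #1→W4 20×8=160, #2→W1 10×5=50, #3→W4 6×4=24
  shipping cost 234, fixed 11 → total 245.
Compare {W1, W2, W4}: shipping cost 234 + fixed 19 = 253.
Compare {W1, W3, W4}: shipping cost 234 + fixed 21 = 255.
Compare {W1, W2, W3, W4}: shipping cost 234 + fixed 29 = 263.
All other subsets cost ≥ 253. Minimum total cost: 245.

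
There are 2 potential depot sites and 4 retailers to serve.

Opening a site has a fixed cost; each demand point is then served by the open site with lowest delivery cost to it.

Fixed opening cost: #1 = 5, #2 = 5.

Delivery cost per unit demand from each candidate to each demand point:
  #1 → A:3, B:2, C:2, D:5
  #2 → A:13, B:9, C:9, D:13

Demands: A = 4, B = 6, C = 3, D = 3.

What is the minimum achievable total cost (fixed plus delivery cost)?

50

Open {#1}: assign each demand point to its cheapest open site.
  A→#1 4×3=12, B→#1 6×2=12, C→#1 3×2=6, D→#1 3×5=15
  delivery cost 45, fixed 5 → total 50.
Compare {#1, #2}: delivery cost 45 + fixed 10 = 55.
Compare {#2}: delivery cost 172 + fixed 5 = 177.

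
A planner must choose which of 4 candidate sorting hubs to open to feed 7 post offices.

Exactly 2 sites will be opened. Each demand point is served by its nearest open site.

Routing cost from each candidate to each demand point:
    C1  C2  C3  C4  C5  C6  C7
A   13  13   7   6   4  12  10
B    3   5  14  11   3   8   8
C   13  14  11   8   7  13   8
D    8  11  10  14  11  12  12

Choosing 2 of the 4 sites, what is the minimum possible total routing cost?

40

Open {A, B}.
  C1→B 3, C2→B 5, C3→A 7, C4→A 6, C5→B 3, C6→B 8, C7→B 8  ⇒ total 40.
Compare {B, C}: total 46.
Compare {B, D}: total 48.
No size-2 selection does better; minimum is 40.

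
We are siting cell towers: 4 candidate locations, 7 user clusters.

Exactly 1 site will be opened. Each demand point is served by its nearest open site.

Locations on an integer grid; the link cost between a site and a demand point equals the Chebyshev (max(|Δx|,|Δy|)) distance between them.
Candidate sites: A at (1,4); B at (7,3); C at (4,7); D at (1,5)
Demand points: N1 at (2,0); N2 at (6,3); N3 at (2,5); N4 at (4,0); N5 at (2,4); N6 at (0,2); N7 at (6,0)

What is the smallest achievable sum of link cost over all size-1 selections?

22

Open {A}.
  N1→A 4, N2→A 5, N3→A 1, N4→A 4, N5→A 1, N6→A 2, N7→A 5  ⇒ total 22.
Compare {D}: total 25.
Compare {B}: total 29.
No size-1 selection does better; minimum is 22.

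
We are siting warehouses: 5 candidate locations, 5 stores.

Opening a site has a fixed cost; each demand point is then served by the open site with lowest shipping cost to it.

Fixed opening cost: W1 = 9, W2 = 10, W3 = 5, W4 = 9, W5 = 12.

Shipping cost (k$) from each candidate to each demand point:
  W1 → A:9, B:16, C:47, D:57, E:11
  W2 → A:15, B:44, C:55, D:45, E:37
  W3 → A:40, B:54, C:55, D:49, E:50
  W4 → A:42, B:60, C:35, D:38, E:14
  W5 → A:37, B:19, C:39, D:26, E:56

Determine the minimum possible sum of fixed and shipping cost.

122

Open {W1, W5}: assign each demand point to its cheapest open site.
  A→W1 9, B→W1 16, C→W5 39, D→W5 26, E→W1 11
  shipping cost 101, fixed 21 → total 122.
Compare {W1, W4}: shipping cost 109 + fixed 18 = 127.
Compare {W1, W3, W5}: shipping cost 101 + fixed 26 = 127.
Compare {W1, W4, W5}: shipping cost 97 + fixed 30 = 127.
All other subsets cost ≥ 127. Minimum total cost: 122.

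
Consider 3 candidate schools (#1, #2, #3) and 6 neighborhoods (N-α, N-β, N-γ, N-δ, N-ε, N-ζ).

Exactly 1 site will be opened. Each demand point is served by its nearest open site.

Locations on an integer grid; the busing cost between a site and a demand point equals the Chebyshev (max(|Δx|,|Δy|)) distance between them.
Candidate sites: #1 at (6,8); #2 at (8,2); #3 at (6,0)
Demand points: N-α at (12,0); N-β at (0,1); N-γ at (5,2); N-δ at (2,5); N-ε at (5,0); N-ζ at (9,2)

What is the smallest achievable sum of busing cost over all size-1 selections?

Open {#3}.
  N-α→#3 6, N-β→#3 6, N-γ→#3 2, N-δ→#3 5, N-ε→#3 1, N-ζ→#3 3  ⇒ total 23.
Compare {#2}: total 25.
Compare {#1}: total 39.

23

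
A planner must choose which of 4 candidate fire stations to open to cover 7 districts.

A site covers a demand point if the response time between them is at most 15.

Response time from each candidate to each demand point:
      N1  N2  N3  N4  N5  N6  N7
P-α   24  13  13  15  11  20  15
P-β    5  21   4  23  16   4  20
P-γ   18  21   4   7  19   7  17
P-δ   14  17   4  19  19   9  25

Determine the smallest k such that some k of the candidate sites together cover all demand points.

Coverage sets (demand points within 15 of each site):
  P-α: {N2, N3, N4, N5, N7}
  P-β: {N1, N3, N6}
  P-γ: {N3, N4, N6}
  P-δ: {N1, N3, N6}
No single site covers all 7 demand points.
But {P-α, P-β} covers everything, so the minimum is 2.

2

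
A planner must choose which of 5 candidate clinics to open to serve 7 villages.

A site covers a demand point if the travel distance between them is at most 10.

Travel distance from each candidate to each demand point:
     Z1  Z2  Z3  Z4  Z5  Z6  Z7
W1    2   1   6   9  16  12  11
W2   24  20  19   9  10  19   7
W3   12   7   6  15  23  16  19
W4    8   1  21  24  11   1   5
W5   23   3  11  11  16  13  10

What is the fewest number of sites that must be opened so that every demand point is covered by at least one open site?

3

Coverage sets (demand points within 10 of each site):
  W1: {Z1, Z2, Z3, Z4}
  W2: {Z4, Z5, Z7}
  W3: {Z2, Z3}
  W4: {Z1, Z2, Z6, Z7}
  W5: {Z2, Z7}
No 2 sites suffice: every size-2 union leaves at least one demand point uncovered.
But {W1, W2, W4} covers everything, so the minimum is 3.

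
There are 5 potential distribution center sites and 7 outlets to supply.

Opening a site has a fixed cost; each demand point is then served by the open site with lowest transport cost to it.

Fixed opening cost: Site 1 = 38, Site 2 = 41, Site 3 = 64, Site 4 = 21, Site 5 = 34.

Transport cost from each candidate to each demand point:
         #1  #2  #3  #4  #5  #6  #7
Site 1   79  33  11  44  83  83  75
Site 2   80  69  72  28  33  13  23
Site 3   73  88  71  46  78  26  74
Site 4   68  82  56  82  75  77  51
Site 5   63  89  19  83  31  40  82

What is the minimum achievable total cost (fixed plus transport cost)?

Open {Site 1, Site 2}: assign each demand point to its cheapest open site.
  #1→Site 1 79, #2→Site 1 33, #3→Site 1 11, #4→Site 2 28, #5→Site 2 33, #6→Site 2 13, #7→Site 2 23
  transport cost 220, fixed 79 → total 299.
Compare {Site 1, Site 2, Site 4}: transport cost 209 + fixed 100 = 309.
Compare {Site 1, Site 2, Site 5}: transport cost 202 + fixed 113 = 315.
Compare {Site 2, Site 5}: transport cost 246 + fixed 75 = 321.
All other subsets cost ≥ 309. Minimum total cost: 299.

299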